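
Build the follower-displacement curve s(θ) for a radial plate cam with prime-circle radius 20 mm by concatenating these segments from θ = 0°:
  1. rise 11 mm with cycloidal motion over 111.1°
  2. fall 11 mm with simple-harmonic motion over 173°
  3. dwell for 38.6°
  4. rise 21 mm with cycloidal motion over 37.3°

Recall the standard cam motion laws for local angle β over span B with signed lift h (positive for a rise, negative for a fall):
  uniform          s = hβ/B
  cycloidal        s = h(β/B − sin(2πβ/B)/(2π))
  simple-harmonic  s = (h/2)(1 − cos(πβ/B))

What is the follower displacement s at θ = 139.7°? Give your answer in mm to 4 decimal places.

seg 1 [0°–111.1°] cycloidal, h=11: full span → s += 11 → s = 11.0000
seg 2 [111.1°–284.1°] simple-harmonic, h=-11: θ=139.7° here. β=28.6, B=173. -11/2·(1 − cos(π·0.1653)) = -0.7253 → s = 10.2747

10.2747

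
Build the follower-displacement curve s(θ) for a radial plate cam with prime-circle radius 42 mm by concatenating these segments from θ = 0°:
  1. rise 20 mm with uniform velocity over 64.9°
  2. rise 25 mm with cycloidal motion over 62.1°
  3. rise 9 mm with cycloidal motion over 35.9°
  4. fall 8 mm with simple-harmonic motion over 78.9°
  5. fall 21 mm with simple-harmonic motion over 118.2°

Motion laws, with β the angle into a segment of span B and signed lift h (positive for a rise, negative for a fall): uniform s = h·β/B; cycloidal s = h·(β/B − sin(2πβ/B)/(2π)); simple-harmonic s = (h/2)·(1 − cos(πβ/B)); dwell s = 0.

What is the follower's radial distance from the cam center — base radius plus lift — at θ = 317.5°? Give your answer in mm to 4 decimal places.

seg 1 [0°–64.9°] uniform, h=20: full span → s += 20 → s = 20.0000
seg 2 [64.9°–127°] cycloidal, h=25: full span → s += 25 → s = 45.0000
seg 3 [127°–162.9°] cycloidal, h=9: full span → s += 9 → s = 54.0000
seg 4 [162.9°–241.8°] simple-harmonic, h=-8: full span → s += -8 → s = 46.0000
seg 5 [241.8°–360°] simple-harmonic, h=-21: θ=317.5° here. β=75.7, B=118.2. -21/2·(1 − cos(π·0.6404)) = -14.9838 → s = 31.0162
radial distance = base radius + s = 42 + 31.0162 = 73.0162

73.0162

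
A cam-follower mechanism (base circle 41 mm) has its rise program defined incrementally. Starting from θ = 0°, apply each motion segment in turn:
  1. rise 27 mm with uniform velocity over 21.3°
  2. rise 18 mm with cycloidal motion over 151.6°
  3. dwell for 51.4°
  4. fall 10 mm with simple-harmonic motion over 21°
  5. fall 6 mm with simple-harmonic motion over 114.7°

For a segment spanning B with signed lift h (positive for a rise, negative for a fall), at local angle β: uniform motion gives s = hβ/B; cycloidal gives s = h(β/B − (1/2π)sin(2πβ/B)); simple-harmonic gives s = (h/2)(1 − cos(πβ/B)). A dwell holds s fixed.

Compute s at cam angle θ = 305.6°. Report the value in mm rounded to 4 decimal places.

seg 1 [0°–21.3°] uniform, h=27: full span → s += 27 → s = 27.0000
seg 2 [21.3°–172.9°] cycloidal, h=18: full span → s += 18 → s = 45.0000
seg 3 [172.9°–224.3°] dwell: s stays 45.0000
seg 4 [224.3°–245.3°] simple-harmonic, h=-10: full span → s += -10 → s = 35.0000
seg 5 [245.3°–360°] simple-harmonic, h=-6: θ=305.6° here. β=60.3, B=114.7. -6/2·(1 − cos(π·0.5257)) = -3.2421 → s = 31.7579

31.7579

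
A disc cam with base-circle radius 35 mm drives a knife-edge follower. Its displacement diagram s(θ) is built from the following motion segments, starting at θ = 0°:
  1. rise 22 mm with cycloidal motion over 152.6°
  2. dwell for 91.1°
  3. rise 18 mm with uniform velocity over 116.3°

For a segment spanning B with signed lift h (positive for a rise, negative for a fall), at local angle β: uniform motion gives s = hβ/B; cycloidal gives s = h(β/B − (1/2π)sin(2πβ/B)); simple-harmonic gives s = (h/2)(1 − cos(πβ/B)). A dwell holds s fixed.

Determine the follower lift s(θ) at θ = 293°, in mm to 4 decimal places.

seg 1 [0°–152.6°] cycloidal, h=22: full span → s += 22 → s = 22.0000
seg 2 [152.6°–243.7°] dwell: s stays 22.0000
seg 3 [243.7°–360°] uniform, h=18: θ=293° here. β=49.3, B=116.3. 18·49.3/116.3 = 7.6303 → s = 29.6303

29.6303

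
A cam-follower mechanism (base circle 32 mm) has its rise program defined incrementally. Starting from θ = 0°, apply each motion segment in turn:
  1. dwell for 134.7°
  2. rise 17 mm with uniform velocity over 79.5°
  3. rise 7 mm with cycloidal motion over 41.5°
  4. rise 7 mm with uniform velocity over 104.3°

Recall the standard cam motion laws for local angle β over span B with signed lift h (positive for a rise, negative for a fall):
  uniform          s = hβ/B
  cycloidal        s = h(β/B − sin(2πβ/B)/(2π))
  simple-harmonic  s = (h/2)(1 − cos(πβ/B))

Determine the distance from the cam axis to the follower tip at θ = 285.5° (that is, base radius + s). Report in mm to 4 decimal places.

seg 1 [0°–134.7°] dwell: s stays 0.0000
seg 2 [134.7°–214.2°] uniform, h=17: full span → s += 17 → s = 17.0000
seg 3 [214.2°–255.7°] cycloidal, h=7: full span → s += 7 → s = 24.0000
seg 4 [255.7°–360°] uniform, h=7: θ=285.5° here. β=29.8, B=104.3. 7·29.8/104.3 = 2.0000 → s = 26.0000
radial distance = base radius + s = 32 + 26.0000 = 58.0000

58.0000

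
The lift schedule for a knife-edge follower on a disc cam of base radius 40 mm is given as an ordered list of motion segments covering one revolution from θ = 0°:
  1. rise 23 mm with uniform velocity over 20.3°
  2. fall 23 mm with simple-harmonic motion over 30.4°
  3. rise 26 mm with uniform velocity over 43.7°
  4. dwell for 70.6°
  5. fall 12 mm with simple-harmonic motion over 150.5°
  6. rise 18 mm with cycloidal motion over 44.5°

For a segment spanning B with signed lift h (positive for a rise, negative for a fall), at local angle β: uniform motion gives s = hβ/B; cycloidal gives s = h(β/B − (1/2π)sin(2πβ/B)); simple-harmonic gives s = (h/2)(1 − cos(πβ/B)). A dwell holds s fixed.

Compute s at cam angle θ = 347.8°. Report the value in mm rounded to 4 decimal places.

seg 1 [0°–20.3°] uniform, h=23: full span → s += 23 → s = 23.0000
seg 2 [20.3°–50.7°] simple-harmonic, h=-23: full span → s += -23 → s = 0.0000
seg 3 [50.7°–94.4°] uniform, h=26: full span → s += 26 → s = 26.0000
seg 4 [94.4°–165°] dwell: s stays 26.0000
seg 5 [165°–315.5°] simple-harmonic, h=-12: full span → s += -12 → s = 14.0000
seg 6 [315.5°–360°] cycloidal, h=18: θ=347.8° here. β=32.3, B=44.5. 18·(0.7258 − sin(2π·0.7258)/(2π)) = 15.8970 → s = 29.8970

29.8970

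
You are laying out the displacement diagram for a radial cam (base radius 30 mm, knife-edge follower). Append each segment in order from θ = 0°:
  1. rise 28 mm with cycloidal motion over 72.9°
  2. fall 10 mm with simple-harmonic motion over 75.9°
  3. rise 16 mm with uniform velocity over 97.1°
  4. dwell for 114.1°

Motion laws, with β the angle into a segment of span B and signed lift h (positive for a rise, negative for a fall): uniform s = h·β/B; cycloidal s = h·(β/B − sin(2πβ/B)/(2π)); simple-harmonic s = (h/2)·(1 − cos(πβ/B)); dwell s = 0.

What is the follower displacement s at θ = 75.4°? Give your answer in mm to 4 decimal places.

seg 1 [0°–72.9°] cycloidal, h=28: full span → s += 28 → s = 28.0000
seg 2 [72.9°–148.8°] simple-harmonic, h=-10: θ=75.4° here. β=2.5, B=75.9. -10/2·(1 − cos(π·0.0329)) = -0.0267 → s = 27.9733

27.9733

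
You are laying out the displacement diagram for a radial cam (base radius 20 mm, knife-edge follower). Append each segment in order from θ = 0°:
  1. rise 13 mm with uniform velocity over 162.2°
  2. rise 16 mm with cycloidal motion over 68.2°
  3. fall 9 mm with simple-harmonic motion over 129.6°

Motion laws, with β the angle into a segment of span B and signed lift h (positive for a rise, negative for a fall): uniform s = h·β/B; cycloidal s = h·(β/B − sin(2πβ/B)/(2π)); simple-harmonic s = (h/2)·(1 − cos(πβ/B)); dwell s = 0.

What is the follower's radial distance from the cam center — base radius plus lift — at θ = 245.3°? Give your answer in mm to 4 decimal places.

seg 1 [0°–162.2°] uniform, h=13: full span → s += 13 → s = 13.0000
seg 2 [162.2°–230.4°] cycloidal, h=16: full span → s += 16 → s = 29.0000
seg 3 [230.4°–360°] simple-harmonic, h=-9: θ=245.3° here. β=14.9, B=129.6. -9/2·(1 − cos(π·0.1150)) = -0.2903 → s = 28.7097
radial distance = base radius + s = 20 + 28.7097 = 48.7097

48.7097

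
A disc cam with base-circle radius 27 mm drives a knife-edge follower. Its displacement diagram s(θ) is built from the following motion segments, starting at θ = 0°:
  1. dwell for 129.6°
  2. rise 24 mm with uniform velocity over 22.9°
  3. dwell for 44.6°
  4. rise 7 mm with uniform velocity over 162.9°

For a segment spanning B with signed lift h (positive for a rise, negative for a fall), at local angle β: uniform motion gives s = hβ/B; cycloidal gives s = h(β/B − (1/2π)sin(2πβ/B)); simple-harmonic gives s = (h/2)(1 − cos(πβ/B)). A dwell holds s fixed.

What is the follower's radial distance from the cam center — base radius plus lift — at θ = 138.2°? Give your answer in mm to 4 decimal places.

seg 1 [0°–129.6°] dwell: s stays 0.0000
seg 2 [129.6°–152.5°] uniform, h=24: θ=138.2° here. β=8.6, B=22.9. 24·8.6/22.9 = 9.0131 → s = 9.0131
radial distance = base radius + s = 27 + 9.0131 = 36.0131

36.0131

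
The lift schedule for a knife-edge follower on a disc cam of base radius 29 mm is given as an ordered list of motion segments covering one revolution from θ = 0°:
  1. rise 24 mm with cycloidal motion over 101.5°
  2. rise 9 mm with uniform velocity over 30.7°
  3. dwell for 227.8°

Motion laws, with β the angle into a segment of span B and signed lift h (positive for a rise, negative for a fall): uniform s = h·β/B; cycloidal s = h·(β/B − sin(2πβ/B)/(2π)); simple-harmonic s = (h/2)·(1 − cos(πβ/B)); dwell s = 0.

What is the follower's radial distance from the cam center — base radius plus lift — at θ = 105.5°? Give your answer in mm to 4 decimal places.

seg 1 [0°–101.5°] cycloidal, h=24: full span → s += 24 → s = 24.0000
seg 2 [101.5°–132.2°] uniform, h=9: θ=105.5° here. β=4, B=30.7. 9·4/30.7 = 1.1726 → s = 25.1726
radial distance = base radius + s = 29 + 25.1726 = 54.1726

54.1726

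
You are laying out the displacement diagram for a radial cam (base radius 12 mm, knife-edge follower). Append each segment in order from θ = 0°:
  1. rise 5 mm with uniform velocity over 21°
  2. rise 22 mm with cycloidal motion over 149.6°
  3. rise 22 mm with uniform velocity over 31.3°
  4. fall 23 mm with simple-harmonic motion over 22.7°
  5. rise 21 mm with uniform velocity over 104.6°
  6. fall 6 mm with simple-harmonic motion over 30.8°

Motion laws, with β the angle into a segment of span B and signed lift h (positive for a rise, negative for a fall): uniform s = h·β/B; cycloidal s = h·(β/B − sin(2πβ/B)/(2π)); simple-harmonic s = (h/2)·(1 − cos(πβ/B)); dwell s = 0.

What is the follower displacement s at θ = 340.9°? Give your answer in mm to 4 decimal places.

seg 1 [0°–21°] uniform, h=5: full span → s += 5 → s = 5.0000
seg 2 [21°–170.6°] cycloidal, h=22: full span → s += 22 → s = 27.0000
seg 3 [170.6°–201.9°] uniform, h=22: full span → s += 22 → s = 49.0000
seg 4 [201.9°–224.6°] simple-harmonic, h=-23: full span → s += -23 → s = 26.0000
seg 5 [224.6°–329.2°] uniform, h=21: full span → s += 21 → s = 47.0000
seg 6 [329.2°–360°] simple-harmonic, h=-6: θ=340.9° here. β=11.7, B=30.8. -6/2·(1 − cos(π·0.3799)) = -1.8945 → s = 45.1055

45.1055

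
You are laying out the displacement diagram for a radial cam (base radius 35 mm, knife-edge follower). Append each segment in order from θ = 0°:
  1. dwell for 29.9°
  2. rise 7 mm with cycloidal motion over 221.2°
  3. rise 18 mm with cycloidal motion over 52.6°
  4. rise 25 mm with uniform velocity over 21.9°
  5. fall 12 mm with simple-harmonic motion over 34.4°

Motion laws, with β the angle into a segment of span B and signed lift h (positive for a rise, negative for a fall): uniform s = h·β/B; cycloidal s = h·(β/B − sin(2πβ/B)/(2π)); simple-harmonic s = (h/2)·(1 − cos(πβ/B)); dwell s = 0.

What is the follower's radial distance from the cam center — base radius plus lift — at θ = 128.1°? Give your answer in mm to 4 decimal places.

seg 1 [0°–29.9°] dwell: s stays 0.0000
seg 2 [29.9°–251.1°] cycloidal, h=7: θ=128.1° here. β=98.2, B=221.2. 7·(0.4439 − sin(2π·0.4439)/(2π)) = 2.7233 → s = 2.7233
radial distance = base radius + s = 35 + 2.7233 = 37.7233

37.7233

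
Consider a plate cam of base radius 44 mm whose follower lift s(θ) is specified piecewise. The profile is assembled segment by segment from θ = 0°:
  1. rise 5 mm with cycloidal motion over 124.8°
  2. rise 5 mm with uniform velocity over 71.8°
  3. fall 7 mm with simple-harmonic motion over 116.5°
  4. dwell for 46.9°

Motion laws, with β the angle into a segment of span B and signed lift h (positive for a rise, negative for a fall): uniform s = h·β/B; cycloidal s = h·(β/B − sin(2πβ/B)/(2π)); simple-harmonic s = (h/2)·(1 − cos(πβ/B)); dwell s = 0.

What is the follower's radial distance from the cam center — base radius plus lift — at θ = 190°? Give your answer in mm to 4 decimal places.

seg 1 [0°–124.8°] cycloidal, h=5: full span → s += 5 → s = 5.0000
seg 2 [124.8°–196.6°] uniform, h=5: θ=190° here. β=65.2, B=71.8. 5·65.2/71.8 = 4.5404 → s = 9.5404
radial distance = base radius + s = 44 + 9.5404 = 53.5404

53.5404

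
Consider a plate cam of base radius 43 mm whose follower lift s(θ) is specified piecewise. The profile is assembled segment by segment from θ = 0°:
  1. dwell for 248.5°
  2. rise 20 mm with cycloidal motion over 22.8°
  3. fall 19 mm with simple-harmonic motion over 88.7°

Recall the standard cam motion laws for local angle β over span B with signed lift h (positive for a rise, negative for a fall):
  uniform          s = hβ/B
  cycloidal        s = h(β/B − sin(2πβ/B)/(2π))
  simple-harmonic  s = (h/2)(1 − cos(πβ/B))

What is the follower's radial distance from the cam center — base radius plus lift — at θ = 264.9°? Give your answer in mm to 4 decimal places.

seg 1 [0°–248.5°] dwell: s stays 0.0000
seg 2 [248.5°–271.3°] cycloidal, h=20: θ=264.9° here. β=16.4, B=22.8. 20·(0.7193 − sin(2π·0.7193)/(2π)) = 17.5100 → s = 17.5100
radial distance = base radius + s = 43 + 17.5100 = 60.5100

60.5100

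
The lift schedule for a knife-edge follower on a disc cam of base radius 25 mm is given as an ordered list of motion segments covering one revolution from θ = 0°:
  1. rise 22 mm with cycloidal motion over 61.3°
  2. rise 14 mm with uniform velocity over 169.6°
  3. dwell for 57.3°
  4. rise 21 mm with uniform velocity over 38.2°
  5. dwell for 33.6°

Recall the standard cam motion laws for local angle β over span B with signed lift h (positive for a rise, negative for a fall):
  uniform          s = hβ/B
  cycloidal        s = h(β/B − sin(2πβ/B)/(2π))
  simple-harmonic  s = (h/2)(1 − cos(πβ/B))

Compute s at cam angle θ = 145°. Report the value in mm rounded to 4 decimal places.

seg 1 [0°–61.3°] cycloidal, h=22: full span → s += 22 → s = 22.0000
seg 2 [61.3°–230.9°] uniform, h=14: θ=145° here. β=83.7, B=169.6. 14·83.7/169.6 = 6.9092 → s = 28.9092

28.9092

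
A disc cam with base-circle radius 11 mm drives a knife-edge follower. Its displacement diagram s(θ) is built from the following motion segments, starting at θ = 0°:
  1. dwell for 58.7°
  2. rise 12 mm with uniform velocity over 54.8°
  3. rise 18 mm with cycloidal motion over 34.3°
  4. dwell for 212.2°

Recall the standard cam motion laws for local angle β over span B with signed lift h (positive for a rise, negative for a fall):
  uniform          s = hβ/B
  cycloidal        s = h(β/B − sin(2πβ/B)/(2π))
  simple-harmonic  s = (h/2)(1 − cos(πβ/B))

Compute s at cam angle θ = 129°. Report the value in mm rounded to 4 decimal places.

seg 1 [0°–58.7°] dwell: s stays 0.0000
seg 2 [58.7°–113.5°] uniform, h=12: full span → s += 12 → s = 12.0000
seg 3 [113.5°–147.8°] cycloidal, h=18: θ=129° here. β=15.5, B=34.3. 18·(0.4519 − sin(2π·0.4519)/(2π)) = 7.2813 → s = 19.2813

19.2813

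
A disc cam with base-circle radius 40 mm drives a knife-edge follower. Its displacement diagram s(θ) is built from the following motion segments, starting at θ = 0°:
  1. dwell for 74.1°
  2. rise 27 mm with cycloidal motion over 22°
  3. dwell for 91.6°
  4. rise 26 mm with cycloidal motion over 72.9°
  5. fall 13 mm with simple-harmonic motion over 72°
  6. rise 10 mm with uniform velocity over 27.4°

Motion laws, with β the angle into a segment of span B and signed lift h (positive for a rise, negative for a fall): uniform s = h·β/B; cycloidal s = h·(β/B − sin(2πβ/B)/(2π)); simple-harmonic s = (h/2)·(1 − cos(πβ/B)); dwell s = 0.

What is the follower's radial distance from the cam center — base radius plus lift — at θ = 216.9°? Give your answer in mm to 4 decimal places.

seg 1 [0°–74.1°] dwell: s stays 0.0000
seg 2 [74.1°–96.1°] cycloidal, h=27: full span → s += 27 → s = 27.0000
seg 3 [96.1°–187.7°] dwell: s stays 27.0000
seg 4 [187.7°–260.6°] cycloidal, h=26: θ=216.9° here. β=29.2, B=72.9. 26·(0.4005 − sin(2π·0.4005)/(2π)) = 7.9935 → s = 34.9935
radial distance = base radius + s = 40 + 34.9935 = 74.9935

74.9935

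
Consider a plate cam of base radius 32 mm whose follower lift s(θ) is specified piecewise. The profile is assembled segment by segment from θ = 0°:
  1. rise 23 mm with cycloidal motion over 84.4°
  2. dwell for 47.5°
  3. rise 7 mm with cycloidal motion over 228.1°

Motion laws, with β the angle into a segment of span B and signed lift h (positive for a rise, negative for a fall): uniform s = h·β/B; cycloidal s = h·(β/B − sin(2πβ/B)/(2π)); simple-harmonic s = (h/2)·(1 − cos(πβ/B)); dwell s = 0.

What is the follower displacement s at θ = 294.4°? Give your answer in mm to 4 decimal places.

seg 1 [0°–84.4°] cycloidal, h=23: full span → s += 23 → s = 23.0000
seg 2 [84.4°–131.9°] dwell: s stays 23.0000
seg 3 [131.9°–360°] cycloidal, h=7: θ=294.4° here. β=162.5, B=228.1. 7·(0.7124 − sin(2π·0.7124)/(2π)) = 6.0700 → s = 29.0700

29.0700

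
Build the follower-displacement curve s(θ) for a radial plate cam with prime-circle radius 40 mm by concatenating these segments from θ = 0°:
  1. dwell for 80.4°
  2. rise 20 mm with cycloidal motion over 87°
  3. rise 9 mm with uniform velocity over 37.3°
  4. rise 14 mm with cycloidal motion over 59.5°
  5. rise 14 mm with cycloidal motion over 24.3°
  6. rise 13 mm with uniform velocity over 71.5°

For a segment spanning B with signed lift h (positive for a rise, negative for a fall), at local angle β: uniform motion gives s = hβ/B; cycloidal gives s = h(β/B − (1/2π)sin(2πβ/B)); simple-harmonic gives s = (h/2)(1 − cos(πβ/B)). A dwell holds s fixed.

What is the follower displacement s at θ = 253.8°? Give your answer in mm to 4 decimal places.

seg 1 [0°–80.4°] dwell: s stays 0.0000
seg 2 [80.4°–167.4°] cycloidal, h=20: full span → s += 20 → s = 20.0000
seg 3 [167.4°–204.7°] uniform, h=9: full span → s += 9 → s = 29.0000
seg 4 [204.7°–264.2°] cycloidal, h=14: θ=253.8° here. β=49.1, B=59.5. 14·(0.8252 − sin(2π·0.8252)/(2π)) = 13.5369 → s = 42.5369

42.5369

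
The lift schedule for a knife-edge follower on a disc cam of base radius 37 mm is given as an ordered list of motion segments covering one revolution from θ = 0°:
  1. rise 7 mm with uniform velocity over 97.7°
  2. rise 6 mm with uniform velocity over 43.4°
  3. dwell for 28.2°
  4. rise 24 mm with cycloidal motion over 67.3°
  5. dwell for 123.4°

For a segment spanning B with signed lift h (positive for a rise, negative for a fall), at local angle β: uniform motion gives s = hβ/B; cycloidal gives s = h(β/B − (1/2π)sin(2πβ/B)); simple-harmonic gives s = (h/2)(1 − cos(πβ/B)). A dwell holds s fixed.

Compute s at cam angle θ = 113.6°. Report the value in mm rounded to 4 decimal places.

seg 1 [0°–97.7°] uniform, h=7: full span → s += 7 → s = 7.0000
seg 2 [97.7°–141.1°] uniform, h=6: θ=113.6° here. β=15.9, B=43.4. 6·15.9/43.4 = 2.1982 → s = 9.1982

9.1982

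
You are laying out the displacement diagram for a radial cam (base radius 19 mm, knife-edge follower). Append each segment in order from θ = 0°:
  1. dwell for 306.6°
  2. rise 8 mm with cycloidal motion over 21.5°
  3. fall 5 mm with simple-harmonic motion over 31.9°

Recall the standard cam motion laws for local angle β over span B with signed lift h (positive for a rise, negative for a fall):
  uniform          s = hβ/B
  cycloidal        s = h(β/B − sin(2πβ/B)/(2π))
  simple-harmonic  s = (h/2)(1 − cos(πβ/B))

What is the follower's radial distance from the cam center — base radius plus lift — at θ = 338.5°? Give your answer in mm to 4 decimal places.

seg 1 [0°–306.6°] dwell: s stays 0.0000
seg 2 [306.6°–328.1°] cycloidal, h=8: full span → s += 8 → s = 8.0000
seg 3 [328.1°–360°] simple-harmonic, h=-5: θ=338.5° here. β=10.4, B=31.9. -5/2·(1 − cos(π·0.3260)) = -1.2006 → s = 6.7994
radial distance = base radius + s = 19 + 6.7994 = 25.7994

25.7994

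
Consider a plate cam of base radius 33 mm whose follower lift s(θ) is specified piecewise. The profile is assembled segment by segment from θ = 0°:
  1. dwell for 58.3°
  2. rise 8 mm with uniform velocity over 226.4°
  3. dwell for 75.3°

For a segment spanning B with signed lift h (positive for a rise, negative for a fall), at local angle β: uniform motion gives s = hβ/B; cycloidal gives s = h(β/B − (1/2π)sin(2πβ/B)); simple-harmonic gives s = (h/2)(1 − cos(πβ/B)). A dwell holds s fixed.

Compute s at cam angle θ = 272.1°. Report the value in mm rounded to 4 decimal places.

seg 1 [0°–58.3°] dwell: s stays 0.0000
seg 2 [58.3°–284.7°] uniform, h=8: θ=272.1° here. β=213.8, B=226.4. 8·213.8/226.4 = 7.5548 → s = 7.5548

7.5548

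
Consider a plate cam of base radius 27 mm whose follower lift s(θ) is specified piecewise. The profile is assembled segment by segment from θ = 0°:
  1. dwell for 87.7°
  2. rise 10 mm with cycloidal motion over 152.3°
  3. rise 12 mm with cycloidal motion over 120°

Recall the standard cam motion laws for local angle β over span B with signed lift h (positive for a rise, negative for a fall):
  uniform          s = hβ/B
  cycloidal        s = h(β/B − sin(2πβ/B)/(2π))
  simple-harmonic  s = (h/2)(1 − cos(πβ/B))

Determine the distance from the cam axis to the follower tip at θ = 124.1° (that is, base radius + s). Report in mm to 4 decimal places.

seg 1 [0°–87.7°] dwell: s stays 0.0000
seg 2 [87.7°–240°] cycloidal, h=10: θ=124.1° here. β=36.4, B=152.3. 10·(0.2390 − sin(2π·0.2390)/(2π)) = 0.8023 → s = 0.8023
radial distance = base radius + s = 27 + 0.8023 = 27.8023

27.8023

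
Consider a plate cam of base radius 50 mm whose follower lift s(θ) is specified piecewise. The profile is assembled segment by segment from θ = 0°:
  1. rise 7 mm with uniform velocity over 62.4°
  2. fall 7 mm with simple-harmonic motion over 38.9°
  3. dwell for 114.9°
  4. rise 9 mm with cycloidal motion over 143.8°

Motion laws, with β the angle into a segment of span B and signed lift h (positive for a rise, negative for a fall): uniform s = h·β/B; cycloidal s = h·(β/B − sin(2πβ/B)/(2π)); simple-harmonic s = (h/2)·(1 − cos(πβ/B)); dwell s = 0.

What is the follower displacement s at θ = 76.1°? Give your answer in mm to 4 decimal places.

seg 1 [0°–62.4°] uniform, h=7: full span → s += 7 → s = 7.0000
seg 2 [62.4°–101.3°] simple-harmonic, h=-7: θ=76.1° here. β=13.7, B=38.9. -7/2·(1 − cos(π·0.3522)) = -1.9325 → s = 5.0675

5.0675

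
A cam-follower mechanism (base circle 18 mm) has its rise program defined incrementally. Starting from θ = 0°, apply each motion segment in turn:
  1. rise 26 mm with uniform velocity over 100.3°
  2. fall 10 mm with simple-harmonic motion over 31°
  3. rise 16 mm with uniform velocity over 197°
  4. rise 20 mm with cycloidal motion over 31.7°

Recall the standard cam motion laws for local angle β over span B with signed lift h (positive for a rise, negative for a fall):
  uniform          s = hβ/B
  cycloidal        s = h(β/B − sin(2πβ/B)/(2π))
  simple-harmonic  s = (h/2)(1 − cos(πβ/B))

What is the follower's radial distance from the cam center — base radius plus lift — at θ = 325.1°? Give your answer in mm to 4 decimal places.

seg 1 [0°–100.3°] uniform, h=26: full span → s += 26 → s = 26.0000
seg 2 [100.3°–131.3°] simple-harmonic, h=-10: full span → s += -10 → s = 16.0000
seg 3 [131.3°–328.3°] uniform, h=16: θ=325.1° here. β=193.8, B=197. 16·193.8/197 = 15.7401 → s = 31.7401
radial distance = base radius + s = 18 + 31.7401 = 49.7401

49.7401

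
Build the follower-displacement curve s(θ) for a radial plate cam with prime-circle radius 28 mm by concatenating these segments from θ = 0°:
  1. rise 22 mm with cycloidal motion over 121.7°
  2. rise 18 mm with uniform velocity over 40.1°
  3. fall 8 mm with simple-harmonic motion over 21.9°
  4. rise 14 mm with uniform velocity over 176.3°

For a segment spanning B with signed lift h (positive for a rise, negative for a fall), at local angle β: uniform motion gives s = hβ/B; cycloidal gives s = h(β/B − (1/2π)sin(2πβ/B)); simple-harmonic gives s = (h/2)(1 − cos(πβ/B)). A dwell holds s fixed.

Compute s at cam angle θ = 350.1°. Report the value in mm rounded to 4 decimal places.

seg 1 [0°–121.7°] cycloidal, h=22: full span → s += 22 → s = 22.0000
seg 2 [121.7°–161.8°] uniform, h=18: full span → s += 18 → s = 40.0000
seg 3 [161.8°–183.7°] simple-harmonic, h=-8: full span → s += -8 → s = 32.0000
seg 4 [183.7°–360°] uniform, h=14: θ=350.1° here. β=166.4, B=176.3. 14·166.4/176.3 = 13.2138 → s = 45.2138

45.2138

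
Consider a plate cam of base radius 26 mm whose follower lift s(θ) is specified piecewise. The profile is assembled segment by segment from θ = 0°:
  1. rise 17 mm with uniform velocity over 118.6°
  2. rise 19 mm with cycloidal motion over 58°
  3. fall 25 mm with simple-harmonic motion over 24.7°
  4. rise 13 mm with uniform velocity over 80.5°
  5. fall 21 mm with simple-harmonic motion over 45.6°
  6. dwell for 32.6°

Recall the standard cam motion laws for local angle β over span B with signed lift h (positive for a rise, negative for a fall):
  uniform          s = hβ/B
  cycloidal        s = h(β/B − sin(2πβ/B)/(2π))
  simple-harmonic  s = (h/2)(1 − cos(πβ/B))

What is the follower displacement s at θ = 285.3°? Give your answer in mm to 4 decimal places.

seg 1 [0°–118.6°] uniform, h=17: full span → s += 17 → s = 17.0000
seg 2 [118.6°–176.6°] cycloidal, h=19: full span → s += 19 → s = 36.0000
seg 3 [176.6°–201.3°] simple-harmonic, h=-25: full span → s += -25 → s = 11.0000
seg 4 [201.3°–281.8°] uniform, h=13: full span → s += 13 → s = 24.0000
seg 5 [281.8°–327.4°] simple-harmonic, h=-21: θ=285.3° here. β=3.5, B=45.6. -21/2·(1 − cos(π·0.0768)) = -0.3038 → s = 23.6962

23.6962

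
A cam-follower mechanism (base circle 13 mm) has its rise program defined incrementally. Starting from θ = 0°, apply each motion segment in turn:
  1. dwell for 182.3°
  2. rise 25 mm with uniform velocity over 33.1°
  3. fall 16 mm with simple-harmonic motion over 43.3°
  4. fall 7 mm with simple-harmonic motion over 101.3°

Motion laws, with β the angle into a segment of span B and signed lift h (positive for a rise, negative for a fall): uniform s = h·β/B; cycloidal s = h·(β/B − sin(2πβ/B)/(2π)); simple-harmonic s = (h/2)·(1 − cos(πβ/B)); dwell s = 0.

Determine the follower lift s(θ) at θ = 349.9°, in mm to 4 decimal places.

seg 1 [0°–182.3°] dwell: s stays 0.0000
seg 2 [182.3°–215.4°] uniform, h=25: full span → s += 25 → s = 25.0000
seg 3 [215.4°–258.7°] simple-harmonic, h=-16: full span → s += -16 → s = 9.0000
seg 4 [258.7°–360°] simple-harmonic, h=-7: θ=349.9° here. β=91.2, B=101.3. -7/2·(1 − cos(π·0.9003)) = -6.8297 → s = 2.1703

2.1703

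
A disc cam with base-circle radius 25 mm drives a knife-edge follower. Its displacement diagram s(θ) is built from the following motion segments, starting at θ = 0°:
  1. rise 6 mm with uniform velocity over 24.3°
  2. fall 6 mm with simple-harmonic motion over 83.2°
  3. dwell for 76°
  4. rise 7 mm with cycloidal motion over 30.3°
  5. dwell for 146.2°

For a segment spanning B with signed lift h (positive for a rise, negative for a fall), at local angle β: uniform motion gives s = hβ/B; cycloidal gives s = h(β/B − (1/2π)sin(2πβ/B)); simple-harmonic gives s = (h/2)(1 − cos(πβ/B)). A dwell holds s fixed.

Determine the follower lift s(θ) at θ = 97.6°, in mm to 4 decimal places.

seg 1 [0°–24.3°] uniform, h=6: full span → s += 6 → s = 6.0000
seg 2 [24.3°–107.5°] simple-harmonic, h=-6: θ=97.6° here. β=73.3, B=83.2. -6/2·(1 − cos(π·0.8810)) = -5.7928 → s = 0.2072

0.2072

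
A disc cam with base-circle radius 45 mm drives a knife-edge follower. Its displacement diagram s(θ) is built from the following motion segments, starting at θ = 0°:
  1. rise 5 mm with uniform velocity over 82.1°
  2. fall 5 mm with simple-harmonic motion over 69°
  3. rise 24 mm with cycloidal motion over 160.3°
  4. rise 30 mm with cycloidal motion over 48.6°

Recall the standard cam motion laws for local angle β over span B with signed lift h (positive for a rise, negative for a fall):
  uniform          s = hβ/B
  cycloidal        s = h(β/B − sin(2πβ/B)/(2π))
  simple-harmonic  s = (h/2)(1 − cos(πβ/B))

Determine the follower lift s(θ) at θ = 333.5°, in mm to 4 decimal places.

seg 1 [0°–82.1°] uniform, h=5: full span → s += 5 → s = 5.0000
seg 2 [82.1°–151.1°] simple-harmonic, h=-5: full span → s += -5 → s = 0.0000
seg 3 [151.1°–311.4°] cycloidal, h=24: full span → s += 24 → s = 24.0000
seg 4 [311.4°–360°] cycloidal, h=30: θ=333.5° here. β=22.1, B=48.6. 30·(0.4547 − sin(2π·0.4547)/(2π)) = 12.3022 → s = 36.3022

36.3022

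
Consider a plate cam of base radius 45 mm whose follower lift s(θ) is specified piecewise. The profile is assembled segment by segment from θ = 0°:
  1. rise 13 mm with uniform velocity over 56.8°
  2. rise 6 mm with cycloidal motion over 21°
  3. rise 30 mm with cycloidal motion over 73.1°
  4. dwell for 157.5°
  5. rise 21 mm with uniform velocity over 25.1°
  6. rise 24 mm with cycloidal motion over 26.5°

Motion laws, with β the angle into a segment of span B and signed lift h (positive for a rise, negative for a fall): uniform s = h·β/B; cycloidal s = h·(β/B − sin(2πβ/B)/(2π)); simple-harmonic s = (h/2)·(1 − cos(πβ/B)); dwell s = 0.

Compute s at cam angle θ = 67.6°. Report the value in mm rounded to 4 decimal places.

seg 1 [0°–56.8°] uniform, h=13: full span → s += 13 → s = 13.0000
seg 2 [56.8°–77.8°] cycloidal, h=6: θ=67.6° here. β=10.8, B=21. 6·(0.5143 − sin(2π·0.5143)/(2π)) = 3.1713 → s = 16.1713

16.1713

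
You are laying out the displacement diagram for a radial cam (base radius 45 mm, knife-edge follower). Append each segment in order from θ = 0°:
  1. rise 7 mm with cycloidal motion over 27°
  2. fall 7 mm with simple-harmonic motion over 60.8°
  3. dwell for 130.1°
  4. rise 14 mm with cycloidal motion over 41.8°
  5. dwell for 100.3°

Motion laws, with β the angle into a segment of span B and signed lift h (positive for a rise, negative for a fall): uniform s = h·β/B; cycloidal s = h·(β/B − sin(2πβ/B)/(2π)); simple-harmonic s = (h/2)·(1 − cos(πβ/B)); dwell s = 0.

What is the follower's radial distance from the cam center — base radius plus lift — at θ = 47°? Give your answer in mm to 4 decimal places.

seg 1 [0°–27°] cycloidal, h=7: full span → s += 7 → s = 7.0000
seg 2 [27°–87.8°] simple-harmonic, h=-7: θ=47° here. β=20, B=60.8. -7/2·(1 − cos(π·0.3289)) = -1.7084 → s = 5.2916
radial distance = base radius + s = 45 + 5.2916 = 50.2916

50.2916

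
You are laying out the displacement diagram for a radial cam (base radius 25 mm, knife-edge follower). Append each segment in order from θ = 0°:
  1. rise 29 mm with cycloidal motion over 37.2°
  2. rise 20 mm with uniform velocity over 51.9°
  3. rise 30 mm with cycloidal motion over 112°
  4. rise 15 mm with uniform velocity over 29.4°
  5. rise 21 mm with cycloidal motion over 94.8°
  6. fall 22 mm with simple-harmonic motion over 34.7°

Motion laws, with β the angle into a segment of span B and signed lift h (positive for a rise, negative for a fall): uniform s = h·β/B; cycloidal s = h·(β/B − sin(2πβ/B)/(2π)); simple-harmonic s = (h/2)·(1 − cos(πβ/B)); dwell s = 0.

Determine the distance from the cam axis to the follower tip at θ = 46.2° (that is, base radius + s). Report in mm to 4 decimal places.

seg 1 [0°–37.2°] cycloidal, h=29: full span → s += 29 → s = 29.0000
seg 2 [37.2°–89.1°] uniform, h=20: θ=46.2° here. β=9, B=51.9. 20·9/51.9 = 3.4682 → s = 32.4682
radial distance = base radius + s = 25 + 32.4682 = 57.4682

57.4682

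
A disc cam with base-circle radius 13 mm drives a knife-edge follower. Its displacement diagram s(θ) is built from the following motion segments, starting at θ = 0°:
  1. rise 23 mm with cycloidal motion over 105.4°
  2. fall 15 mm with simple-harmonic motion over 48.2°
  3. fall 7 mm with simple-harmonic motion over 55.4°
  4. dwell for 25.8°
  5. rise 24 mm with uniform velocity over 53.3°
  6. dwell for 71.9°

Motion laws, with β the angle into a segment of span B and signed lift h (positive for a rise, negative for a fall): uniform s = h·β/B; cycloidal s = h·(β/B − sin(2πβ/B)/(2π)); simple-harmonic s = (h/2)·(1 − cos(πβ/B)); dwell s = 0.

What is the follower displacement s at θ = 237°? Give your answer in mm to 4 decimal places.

seg 1 [0°–105.4°] cycloidal, h=23: full span → s += 23 → s = 23.0000
seg 2 [105.4°–153.6°] simple-harmonic, h=-15: full span → s += -15 → s = 8.0000
seg 3 [153.6°–209°] simple-harmonic, h=-7: full span → s += -7 → s = 1.0000
seg 4 [209°–234.8°] dwell: s stays 1.0000
seg 5 [234.8°–288.1°] uniform, h=24: θ=237° here. β=2.2, B=53.3. 24·2.2/53.3 = 0.9906 → s = 1.9906

1.9906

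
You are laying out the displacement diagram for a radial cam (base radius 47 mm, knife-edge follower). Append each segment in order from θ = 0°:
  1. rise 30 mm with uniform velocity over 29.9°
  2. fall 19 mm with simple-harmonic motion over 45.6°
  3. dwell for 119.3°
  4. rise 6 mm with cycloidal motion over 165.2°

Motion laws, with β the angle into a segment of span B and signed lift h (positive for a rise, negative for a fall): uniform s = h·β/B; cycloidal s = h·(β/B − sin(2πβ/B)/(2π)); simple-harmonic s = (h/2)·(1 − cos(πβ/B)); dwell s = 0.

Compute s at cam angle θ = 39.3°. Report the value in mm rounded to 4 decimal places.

seg 1 [0°–29.9°] uniform, h=30: full span → s += 30 → s = 30.0000
seg 2 [29.9°–75.5°] simple-harmonic, h=-19: θ=39.3° here. β=9.4, B=45.6. -19/2·(1 − cos(π·0.2061)) = -1.9235 → s = 28.0765

28.0765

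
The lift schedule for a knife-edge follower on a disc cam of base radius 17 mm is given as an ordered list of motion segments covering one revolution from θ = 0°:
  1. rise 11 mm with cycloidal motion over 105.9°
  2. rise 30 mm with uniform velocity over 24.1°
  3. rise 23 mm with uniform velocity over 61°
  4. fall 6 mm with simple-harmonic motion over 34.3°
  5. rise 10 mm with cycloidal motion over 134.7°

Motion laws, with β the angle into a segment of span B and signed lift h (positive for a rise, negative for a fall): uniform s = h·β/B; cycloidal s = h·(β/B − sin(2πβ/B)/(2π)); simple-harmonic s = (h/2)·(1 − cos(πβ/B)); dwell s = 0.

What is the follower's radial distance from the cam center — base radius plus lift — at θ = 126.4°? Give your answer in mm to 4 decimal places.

seg 1 [0°–105.9°] cycloidal, h=11: full span → s += 11 → s = 11.0000
seg 2 [105.9°–130°] uniform, h=30: θ=126.4° here. β=20.5, B=24.1. 30·20.5/24.1 = 25.5187 → s = 36.5187
radial distance = base radius + s = 17 + 36.5187 = 53.5187

53.5187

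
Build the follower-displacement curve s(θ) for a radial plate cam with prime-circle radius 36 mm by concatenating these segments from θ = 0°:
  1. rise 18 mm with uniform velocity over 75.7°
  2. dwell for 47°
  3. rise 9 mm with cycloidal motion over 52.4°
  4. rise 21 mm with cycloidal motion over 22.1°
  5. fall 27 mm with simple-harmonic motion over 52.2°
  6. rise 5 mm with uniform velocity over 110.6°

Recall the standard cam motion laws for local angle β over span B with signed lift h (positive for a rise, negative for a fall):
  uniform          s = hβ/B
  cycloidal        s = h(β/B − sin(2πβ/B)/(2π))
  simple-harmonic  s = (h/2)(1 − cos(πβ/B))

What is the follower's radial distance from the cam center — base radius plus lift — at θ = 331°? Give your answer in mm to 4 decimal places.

seg 1 [0°–75.7°] uniform, h=18: full span → s += 18 → s = 18.0000
seg 2 [75.7°–122.7°] dwell: s stays 18.0000
seg 3 [122.7°–175.1°] cycloidal, h=9: full span → s += 9 → s = 27.0000
seg 4 [175.1°–197.2°] cycloidal, h=21: full span → s += 21 → s = 48.0000
seg 5 [197.2°–249.4°] simple-harmonic, h=-27: full span → s += -27 → s = 21.0000
seg 6 [249.4°–360°] uniform, h=5: θ=331° here. β=81.6, B=110.6. 5·81.6/110.6 = 3.6890 → s = 24.6890
radial distance = base radius + s = 36 + 24.6890 = 60.6890

60.6890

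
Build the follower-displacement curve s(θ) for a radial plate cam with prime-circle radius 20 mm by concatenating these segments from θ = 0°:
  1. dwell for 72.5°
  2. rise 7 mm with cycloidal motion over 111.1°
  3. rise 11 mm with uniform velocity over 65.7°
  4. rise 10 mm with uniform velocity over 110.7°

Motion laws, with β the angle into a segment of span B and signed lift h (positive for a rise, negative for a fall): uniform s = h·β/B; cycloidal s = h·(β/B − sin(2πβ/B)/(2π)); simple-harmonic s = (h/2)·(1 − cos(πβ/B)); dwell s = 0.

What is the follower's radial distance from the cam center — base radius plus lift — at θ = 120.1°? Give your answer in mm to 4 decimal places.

seg 1 [0°–72.5°] dwell: s stays 0.0000
seg 2 [72.5°–183.6°] cycloidal, h=7: θ=120.1° here. β=47.6, B=111.1. 7·(0.4284 − sin(2π·0.4284)/(2π)) = 2.5149 → s = 2.5149
radial distance = base radius + s = 20 + 2.5149 = 22.5149

22.5149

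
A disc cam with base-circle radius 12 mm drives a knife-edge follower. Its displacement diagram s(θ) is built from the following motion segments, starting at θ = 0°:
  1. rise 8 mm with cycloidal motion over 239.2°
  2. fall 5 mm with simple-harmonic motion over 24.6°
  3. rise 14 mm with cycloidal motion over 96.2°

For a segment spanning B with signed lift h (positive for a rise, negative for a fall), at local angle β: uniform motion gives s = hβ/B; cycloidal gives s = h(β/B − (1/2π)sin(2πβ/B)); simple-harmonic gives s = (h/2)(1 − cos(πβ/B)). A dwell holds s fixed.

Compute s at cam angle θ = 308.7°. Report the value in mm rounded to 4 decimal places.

seg 1 [0°–239.2°] cycloidal, h=8: full span → s += 8 → s = 8.0000
seg 2 [239.2°–263.8°] simple-harmonic, h=-5: full span → s += -5 → s = 3.0000
seg 3 [263.8°–360°] cycloidal, h=14: θ=308.7° here. β=44.9, B=96.2. 14·(0.4667 − sin(2π·0.4667)/(2π)) = 6.0720 → s = 9.0720

9.0720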